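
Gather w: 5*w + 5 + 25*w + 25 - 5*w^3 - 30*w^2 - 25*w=-5*w^3 - 30*w^2 + 5*w + 30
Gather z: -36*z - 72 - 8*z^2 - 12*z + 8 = -8*z^2 - 48*z - 64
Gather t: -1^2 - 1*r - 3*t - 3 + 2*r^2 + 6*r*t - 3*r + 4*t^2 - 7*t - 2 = 2*r^2 - 4*r + 4*t^2 + t*(6*r - 10) - 6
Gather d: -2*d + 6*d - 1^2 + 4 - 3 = 4*d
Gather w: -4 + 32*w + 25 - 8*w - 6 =24*w + 15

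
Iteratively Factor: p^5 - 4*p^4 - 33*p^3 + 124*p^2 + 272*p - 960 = (p + 4)*(p^4 - 8*p^3 - p^2 + 128*p - 240) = (p - 5)*(p + 4)*(p^3 - 3*p^2 - 16*p + 48) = (p - 5)*(p - 3)*(p + 4)*(p^2 - 16) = (p - 5)*(p - 3)*(p + 4)^2*(p - 4)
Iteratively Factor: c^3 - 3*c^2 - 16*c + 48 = (c + 4)*(c^2 - 7*c + 12) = (c - 3)*(c + 4)*(c - 4)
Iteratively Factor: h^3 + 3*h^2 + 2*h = (h + 2)*(h^2 + h) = h*(h + 2)*(h + 1)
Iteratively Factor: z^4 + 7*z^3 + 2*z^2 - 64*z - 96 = (z + 4)*(z^3 + 3*z^2 - 10*z - 24) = (z - 3)*(z + 4)*(z^2 + 6*z + 8) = (z - 3)*(z + 4)^2*(z + 2)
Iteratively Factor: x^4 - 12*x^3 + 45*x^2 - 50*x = (x - 2)*(x^3 - 10*x^2 + 25*x) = x*(x - 2)*(x^2 - 10*x + 25) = x*(x - 5)*(x - 2)*(x - 5)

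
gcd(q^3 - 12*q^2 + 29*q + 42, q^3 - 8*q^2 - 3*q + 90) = q - 6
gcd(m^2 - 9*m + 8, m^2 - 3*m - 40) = m - 8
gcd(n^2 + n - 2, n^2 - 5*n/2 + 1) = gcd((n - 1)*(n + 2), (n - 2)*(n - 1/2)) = 1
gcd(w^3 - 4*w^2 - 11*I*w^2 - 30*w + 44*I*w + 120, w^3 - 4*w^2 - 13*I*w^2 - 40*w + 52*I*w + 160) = w^2 + w*(-4 - 5*I) + 20*I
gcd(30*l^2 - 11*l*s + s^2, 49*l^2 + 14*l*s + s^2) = 1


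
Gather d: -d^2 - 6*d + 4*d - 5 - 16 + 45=-d^2 - 2*d + 24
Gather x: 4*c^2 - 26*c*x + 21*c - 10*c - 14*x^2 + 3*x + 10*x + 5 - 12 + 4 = 4*c^2 + 11*c - 14*x^2 + x*(13 - 26*c) - 3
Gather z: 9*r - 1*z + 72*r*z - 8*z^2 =9*r - 8*z^2 + z*(72*r - 1)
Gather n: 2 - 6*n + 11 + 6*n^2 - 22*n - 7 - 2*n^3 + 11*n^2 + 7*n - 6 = -2*n^3 + 17*n^2 - 21*n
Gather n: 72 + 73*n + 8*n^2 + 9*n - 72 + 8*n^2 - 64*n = 16*n^2 + 18*n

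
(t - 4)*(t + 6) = t^2 + 2*t - 24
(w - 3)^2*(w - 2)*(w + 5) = w^4 - 3*w^3 - 19*w^2 + 87*w - 90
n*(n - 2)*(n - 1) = n^3 - 3*n^2 + 2*n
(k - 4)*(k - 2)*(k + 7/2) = k^3 - 5*k^2/2 - 13*k + 28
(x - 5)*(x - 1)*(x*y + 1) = x^3*y - 6*x^2*y + x^2 + 5*x*y - 6*x + 5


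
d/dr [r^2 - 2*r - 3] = 2*r - 2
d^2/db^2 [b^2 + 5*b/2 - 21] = 2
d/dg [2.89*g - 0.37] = 2.89000000000000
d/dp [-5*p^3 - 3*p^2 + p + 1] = -15*p^2 - 6*p + 1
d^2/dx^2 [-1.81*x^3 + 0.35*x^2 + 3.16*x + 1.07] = 0.7 - 10.86*x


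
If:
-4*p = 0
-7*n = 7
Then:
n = -1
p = 0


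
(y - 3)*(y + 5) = y^2 + 2*y - 15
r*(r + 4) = r^2 + 4*r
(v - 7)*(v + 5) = v^2 - 2*v - 35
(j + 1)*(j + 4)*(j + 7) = j^3 + 12*j^2 + 39*j + 28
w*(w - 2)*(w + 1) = w^3 - w^2 - 2*w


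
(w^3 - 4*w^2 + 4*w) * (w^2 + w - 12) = w^5 - 3*w^4 - 12*w^3 + 52*w^2 - 48*w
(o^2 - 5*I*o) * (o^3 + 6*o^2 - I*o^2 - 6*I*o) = o^5 + 6*o^4 - 6*I*o^4 - 5*o^3 - 36*I*o^3 - 30*o^2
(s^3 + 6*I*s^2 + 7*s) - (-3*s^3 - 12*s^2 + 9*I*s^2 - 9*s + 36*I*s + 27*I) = 4*s^3 + 12*s^2 - 3*I*s^2 + 16*s - 36*I*s - 27*I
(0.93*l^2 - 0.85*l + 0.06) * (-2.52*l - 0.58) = -2.3436*l^3 + 1.6026*l^2 + 0.3418*l - 0.0348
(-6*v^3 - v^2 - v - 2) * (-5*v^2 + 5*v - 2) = 30*v^5 - 25*v^4 + 12*v^3 + 7*v^2 - 8*v + 4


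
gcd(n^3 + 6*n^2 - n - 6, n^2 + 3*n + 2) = n + 1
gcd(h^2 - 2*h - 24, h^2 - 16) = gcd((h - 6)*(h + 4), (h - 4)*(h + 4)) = h + 4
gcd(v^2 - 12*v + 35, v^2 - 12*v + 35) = v^2 - 12*v + 35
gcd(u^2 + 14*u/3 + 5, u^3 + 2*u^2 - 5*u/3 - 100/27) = u + 5/3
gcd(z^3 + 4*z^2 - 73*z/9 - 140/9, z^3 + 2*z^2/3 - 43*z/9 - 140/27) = z^2 - z - 28/9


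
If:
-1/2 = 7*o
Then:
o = -1/14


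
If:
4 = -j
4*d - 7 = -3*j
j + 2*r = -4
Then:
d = 19/4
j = -4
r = 0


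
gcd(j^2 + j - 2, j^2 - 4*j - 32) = 1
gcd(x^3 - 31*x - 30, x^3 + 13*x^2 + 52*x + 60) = x + 5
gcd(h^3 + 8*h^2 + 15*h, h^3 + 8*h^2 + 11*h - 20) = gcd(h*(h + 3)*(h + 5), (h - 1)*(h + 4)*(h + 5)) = h + 5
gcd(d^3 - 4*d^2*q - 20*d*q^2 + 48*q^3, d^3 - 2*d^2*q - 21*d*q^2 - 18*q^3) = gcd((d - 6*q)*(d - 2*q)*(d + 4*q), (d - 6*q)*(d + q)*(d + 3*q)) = -d + 6*q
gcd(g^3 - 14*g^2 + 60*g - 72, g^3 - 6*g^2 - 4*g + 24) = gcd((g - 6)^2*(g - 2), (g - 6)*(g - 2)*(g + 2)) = g^2 - 8*g + 12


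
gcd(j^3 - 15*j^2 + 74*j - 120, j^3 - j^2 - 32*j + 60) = j - 5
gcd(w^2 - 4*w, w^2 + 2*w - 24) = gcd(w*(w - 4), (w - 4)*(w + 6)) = w - 4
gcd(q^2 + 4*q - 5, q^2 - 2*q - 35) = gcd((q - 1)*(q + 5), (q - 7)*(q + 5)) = q + 5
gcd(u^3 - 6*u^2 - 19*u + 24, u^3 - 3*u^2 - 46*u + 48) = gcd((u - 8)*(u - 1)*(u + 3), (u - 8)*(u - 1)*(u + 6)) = u^2 - 9*u + 8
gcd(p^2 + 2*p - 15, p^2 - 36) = 1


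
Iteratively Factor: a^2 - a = (a)*(a - 1)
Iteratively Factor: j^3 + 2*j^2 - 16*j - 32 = (j + 4)*(j^2 - 2*j - 8) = (j + 2)*(j + 4)*(j - 4)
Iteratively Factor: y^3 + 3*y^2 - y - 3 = (y + 1)*(y^2 + 2*y - 3) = (y + 1)*(y + 3)*(y - 1)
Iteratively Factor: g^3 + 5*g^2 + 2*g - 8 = (g + 2)*(g^2 + 3*g - 4) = (g + 2)*(g + 4)*(g - 1)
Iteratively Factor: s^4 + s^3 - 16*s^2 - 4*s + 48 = (s - 3)*(s^3 + 4*s^2 - 4*s - 16) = (s - 3)*(s + 4)*(s^2 - 4) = (s - 3)*(s + 2)*(s + 4)*(s - 2)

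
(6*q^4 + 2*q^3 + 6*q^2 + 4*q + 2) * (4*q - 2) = 24*q^5 - 4*q^4 + 20*q^3 + 4*q^2 - 4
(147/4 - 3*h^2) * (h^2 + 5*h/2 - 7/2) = -3*h^4 - 15*h^3/2 + 189*h^2/4 + 735*h/8 - 1029/8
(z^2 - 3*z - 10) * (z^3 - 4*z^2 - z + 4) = z^5 - 7*z^4 + z^3 + 47*z^2 - 2*z - 40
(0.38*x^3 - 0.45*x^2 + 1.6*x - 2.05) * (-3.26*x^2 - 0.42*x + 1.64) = -1.2388*x^5 + 1.3074*x^4 - 4.4038*x^3 + 5.273*x^2 + 3.485*x - 3.362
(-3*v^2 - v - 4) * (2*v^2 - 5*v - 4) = -6*v^4 + 13*v^3 + 9*v^2 + 24*v + 16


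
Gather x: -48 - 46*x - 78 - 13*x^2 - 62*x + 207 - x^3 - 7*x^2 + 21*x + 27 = -x^3 - 20*x^2 - 87*x + 108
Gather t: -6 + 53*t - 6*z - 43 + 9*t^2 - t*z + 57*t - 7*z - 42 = 9*t^2 + t*(110 - z) - 13*z - 91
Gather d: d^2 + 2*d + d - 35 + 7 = d^2 + 3*d - 28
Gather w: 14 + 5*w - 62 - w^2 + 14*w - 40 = -w^2 + 19*w - 88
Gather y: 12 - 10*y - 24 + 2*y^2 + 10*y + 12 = 2*y^2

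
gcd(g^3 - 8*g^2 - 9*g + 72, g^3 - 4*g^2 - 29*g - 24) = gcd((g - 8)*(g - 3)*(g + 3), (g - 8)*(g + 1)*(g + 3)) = g^2 - 5*g - 24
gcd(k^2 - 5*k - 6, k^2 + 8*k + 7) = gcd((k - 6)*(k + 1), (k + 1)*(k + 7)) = k + 1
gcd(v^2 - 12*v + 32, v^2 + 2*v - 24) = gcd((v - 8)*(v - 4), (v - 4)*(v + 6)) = v - 4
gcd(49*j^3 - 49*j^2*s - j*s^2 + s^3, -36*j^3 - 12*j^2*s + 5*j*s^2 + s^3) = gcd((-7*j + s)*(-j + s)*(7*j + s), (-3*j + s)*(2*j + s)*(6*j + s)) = 1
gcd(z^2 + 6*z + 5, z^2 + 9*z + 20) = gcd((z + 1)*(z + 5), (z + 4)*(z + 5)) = z + 5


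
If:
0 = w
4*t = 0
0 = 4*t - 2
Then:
No Solution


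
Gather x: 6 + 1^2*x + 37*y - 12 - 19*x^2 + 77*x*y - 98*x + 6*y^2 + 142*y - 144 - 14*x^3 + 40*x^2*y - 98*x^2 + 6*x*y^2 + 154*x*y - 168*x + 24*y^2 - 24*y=-14*x^3 + x^2*(40*y - 117) + x*(6*y^2 + 231*y - 265) + 30*y^2 + 155*y - 150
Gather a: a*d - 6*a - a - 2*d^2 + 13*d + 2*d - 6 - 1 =a*(d - 7) - 2*d^2 + 15*d - 7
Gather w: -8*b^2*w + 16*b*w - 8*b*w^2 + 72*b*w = -8*b*w^2 + w*(-8*b^2 + 88*b)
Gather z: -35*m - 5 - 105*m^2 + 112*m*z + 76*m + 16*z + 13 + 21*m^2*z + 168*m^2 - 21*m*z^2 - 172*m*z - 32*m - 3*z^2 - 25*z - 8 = 63*m^2 + 9*m + z^2*(-21*m - 3) + z*(21*m^2 - 60*m - 9)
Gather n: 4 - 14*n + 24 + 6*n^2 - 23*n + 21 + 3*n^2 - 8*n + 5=9*n^2 - 45*n + 54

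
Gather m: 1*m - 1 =m - 1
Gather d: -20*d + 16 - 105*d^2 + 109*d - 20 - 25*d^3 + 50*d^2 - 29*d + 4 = -25*d^3 - 55*d^2 + 60*d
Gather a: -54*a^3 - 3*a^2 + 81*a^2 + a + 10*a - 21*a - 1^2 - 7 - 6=-54*a^3 + 78*a^2 - 10*a - 14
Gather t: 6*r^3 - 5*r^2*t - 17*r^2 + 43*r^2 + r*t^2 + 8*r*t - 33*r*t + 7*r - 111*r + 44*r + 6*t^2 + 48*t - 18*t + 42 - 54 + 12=6*r^3 + 26*r^2 - 60*r + t^2*(r + 6) + t*(-5*r^2 - 25*r + 30)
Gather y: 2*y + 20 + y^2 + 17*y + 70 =y^2 + 19*y + 90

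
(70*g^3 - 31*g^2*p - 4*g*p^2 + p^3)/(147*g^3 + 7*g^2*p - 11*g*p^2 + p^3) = (-10*g^2 + 3*g*p + p^2)/(-21*g^2 - 4*g*p + p^2)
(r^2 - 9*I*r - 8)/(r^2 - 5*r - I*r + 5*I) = (r - 8*I)/(r - 5)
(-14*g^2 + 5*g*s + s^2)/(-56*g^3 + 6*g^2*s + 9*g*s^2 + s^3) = 1/(4*g + s)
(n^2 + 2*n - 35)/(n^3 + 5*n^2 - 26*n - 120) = (n + 7)/(n^2 + 10*n + 24)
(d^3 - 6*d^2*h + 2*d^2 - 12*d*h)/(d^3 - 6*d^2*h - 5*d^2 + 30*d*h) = (d + 2)/(d - 5)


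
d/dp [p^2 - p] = 2*p - 1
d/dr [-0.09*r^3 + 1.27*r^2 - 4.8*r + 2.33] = -0.27*r^2 + 2.54*r - 4.8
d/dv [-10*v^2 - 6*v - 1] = -20*v - 6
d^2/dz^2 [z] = 0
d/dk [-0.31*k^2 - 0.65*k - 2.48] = -0.62*k - 0.65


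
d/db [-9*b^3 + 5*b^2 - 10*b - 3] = -27*b^2 + 10*b - 10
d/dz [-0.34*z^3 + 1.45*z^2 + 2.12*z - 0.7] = -1.02*z^2 + 2.9*z + 2.12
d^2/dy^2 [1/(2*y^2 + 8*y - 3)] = 4*(-2*y^2 - 8*y + 8*(y + 2)^2 + 3)/(2*y^2 + 8*y - 3)^3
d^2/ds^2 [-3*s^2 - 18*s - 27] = -6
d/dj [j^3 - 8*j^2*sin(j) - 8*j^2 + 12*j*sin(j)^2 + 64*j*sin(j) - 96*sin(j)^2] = -8*j^2*cos(j) + 3*j^2 - 16*j*sin(j) + 12*j*sin(2*j) + 64*j*cos(j) - 16*j + 12*sin(j)^2 + 64*sin(j) - 96*sin(2*j)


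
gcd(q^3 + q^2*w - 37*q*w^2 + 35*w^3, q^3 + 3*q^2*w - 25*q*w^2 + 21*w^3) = q^2 + 6*q*w - 7*w^2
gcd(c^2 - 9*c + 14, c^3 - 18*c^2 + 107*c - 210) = c - 7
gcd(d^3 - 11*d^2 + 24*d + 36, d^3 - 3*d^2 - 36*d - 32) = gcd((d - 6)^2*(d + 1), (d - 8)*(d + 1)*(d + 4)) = d + 1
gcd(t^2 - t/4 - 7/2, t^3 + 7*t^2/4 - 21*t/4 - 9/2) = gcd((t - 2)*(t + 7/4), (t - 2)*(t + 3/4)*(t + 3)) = t - 2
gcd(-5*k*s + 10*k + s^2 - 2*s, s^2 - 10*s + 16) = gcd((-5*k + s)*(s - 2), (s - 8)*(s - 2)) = s - 2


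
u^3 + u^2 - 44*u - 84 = (u - 7)*(u + 2)*(u + 6)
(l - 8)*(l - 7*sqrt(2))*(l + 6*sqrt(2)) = l^3 - 8*l^2 - sqrt(2)*l^2 - 84*l + 8*sqrt(2)*l + 672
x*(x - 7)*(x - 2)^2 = x^4 - 11*x^3 + 32*x^2 - 28*x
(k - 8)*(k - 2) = k^2 - 10*k + 16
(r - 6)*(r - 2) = r^2 - 8*r + 12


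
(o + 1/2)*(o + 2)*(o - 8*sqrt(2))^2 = o^4 - 16*sqrt(2)*o^3 + 5*o^3/2 - 40*sqrt(2)*o^2 + 129*o^2 - 16*sqrt(2)*o + 320*o + 128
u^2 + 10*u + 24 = (u + 4)*(u + 6)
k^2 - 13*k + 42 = (k - 7)*(k - 6)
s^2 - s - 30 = (s - 6)*(s + 5)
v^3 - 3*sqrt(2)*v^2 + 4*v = v*(v - 2*sqrt(2))*(v - sqrt(2))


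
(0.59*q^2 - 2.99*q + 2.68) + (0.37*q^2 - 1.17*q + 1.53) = 0.96*q^2 - 4.16*q + 4.21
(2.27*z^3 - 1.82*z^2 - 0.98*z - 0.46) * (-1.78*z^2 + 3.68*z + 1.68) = -4.0406*z^5 + 11.5932*z^4 - 1.1396*z^3 - 5.8452*z^2 - 3.3392*z - 0.7728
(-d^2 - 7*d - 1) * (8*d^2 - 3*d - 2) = -8*d^4 - 53*d^3 + 15*d^2 + 17*d + 2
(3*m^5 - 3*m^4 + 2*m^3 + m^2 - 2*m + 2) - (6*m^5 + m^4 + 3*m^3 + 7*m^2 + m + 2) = -3*m^5 - 4*m^4 - m^3 - 6*m^2 - 3*m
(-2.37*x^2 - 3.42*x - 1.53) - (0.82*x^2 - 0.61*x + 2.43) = -3.19*x^2 - 2.81*x - 3.96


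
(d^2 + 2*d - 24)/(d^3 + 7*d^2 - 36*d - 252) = (d - 4)/(d^2 + d - 42)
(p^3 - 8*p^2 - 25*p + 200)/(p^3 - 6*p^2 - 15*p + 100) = (p^2 - 3*p - 40)/(p^2 - p - 20)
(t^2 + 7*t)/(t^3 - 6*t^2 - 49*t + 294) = t/(t^2 - 13*t + 42)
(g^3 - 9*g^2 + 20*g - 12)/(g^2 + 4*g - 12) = (g^2 - 7*g + 6)/(g + 6)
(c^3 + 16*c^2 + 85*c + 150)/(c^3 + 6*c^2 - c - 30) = (c^2 + 11*c + 30)/(c^2 + c - 6)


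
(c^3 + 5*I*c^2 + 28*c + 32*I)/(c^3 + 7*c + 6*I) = (c^2 + 4*I*c + 32)/(c^2 - I*c + 6)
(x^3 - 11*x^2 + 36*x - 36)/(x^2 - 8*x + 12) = x - 3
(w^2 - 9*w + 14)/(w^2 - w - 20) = (-w^2 + 9*w - 14)/(-w^2 + w + 20)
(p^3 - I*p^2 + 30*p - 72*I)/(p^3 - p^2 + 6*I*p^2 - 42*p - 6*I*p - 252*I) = (p^2 - 7*I*p - 12)/(p^2 - p - 42)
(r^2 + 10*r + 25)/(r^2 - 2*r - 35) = (r + 5)/(r - 7)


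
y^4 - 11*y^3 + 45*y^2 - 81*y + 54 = (y - 3)^3*(y - 2)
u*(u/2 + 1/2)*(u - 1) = u^3/2 - u/2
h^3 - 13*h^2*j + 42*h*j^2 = h*(h - 7*j)*(h - 6*j)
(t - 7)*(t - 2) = t^2 - 9*t + 14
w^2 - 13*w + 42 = (w - 7)*(w - 6)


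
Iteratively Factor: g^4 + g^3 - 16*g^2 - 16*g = (g + 1)*(g^3 - 16*g) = (g - 4)*(g + 1)*(g^2 + 4*g) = (g - 4)*(g + 1)*(g + 4)*(g)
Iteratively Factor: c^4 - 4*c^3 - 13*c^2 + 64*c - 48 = (c + 4)*(c^3 - 8*c^2 + 19*c - 12) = (c - 1)*(c + 4)*(c^2 - 7*c + 12) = (c - 4)*(c - 1)*(c + 4)*(c - 3)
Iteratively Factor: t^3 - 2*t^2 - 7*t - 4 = (t + 1)*(t^2 - 3*t - 4) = (t - 4)*(t + 1)*(t + 1)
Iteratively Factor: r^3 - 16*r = (r + 4)*(r^2 - 4*r) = r*(r + 4)*(r - 4)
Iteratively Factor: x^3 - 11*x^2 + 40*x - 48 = (x - 3)*(x^2 - 8*x + 16) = (x - 4)*(x - 3)*(x - 4)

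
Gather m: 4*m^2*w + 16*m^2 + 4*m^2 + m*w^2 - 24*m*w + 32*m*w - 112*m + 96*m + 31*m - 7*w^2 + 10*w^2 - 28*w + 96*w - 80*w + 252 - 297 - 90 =m^2*(4*w + 20) + m*(w^2 + 8*w + 15) + 3*w^2 - 12*w - 135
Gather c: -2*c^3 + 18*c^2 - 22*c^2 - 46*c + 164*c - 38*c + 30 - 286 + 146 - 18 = -2*c^3 - 4*c^2 + 80*c - 128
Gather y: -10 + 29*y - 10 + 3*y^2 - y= 3*y^2 + 28*y - 20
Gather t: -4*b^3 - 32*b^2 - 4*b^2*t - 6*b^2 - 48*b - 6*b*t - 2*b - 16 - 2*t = -4*b^3 - 38*b^2 - 50*b + t*(-4*b^2 - 6*b - 2) - 16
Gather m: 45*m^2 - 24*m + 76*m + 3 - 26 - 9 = 45*m^2 + 52*m - 32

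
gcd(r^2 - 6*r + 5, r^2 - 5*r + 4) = r - 1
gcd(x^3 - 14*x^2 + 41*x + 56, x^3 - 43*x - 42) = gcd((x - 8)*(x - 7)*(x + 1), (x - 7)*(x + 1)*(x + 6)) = x^2 - 6*x - 7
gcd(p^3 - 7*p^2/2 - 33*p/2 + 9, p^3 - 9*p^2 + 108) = p^2 - 3*p - 18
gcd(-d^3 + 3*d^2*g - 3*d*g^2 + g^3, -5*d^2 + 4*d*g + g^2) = d - g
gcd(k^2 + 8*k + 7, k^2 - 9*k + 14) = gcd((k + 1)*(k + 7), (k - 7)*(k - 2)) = 1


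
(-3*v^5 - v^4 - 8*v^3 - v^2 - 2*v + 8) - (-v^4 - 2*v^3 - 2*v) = -3*v^5 - 6*v^3 - v^2 + 8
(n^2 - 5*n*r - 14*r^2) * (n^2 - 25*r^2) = n^4 - 5*n^3*r - 39*n^2*r^2 + 125*n*r^3 + 350*r^4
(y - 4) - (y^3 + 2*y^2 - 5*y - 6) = -y^3 - 2*y^2 + 6*y + 2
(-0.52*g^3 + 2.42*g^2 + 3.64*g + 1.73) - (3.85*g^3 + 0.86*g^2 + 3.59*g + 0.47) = -4.37*g^3 + 1.56*g^2 + 0.0500000000000003*g + 1.26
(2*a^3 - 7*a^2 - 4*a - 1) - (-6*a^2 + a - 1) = 2*a^3 - a^2 - 5*a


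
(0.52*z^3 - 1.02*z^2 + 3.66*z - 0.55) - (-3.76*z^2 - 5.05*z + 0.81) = 0.52*z^3 + 2.74*z^2 + 8.71*z - 1.36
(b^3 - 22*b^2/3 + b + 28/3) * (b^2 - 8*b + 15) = b^5 - 46*b^4/3 + 224*b^3/3 - 326*b^2/3 - 179*b/3 + 140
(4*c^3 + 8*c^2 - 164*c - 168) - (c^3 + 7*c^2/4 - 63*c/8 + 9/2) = 3*c^3 + 25*c^2/4 - 1249*c/8 - 345/2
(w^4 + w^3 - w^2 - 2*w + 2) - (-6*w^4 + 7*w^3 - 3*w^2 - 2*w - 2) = 7*w^4 - 6*w^3 + 2*w^2 + 4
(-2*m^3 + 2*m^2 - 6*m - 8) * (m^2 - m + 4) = -2*m^5 + 4*m^4 - 16*m^3 + 6*m^2 - 16*m - 32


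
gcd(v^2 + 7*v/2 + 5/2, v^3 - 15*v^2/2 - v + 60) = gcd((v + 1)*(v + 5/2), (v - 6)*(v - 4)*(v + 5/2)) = v + 5/2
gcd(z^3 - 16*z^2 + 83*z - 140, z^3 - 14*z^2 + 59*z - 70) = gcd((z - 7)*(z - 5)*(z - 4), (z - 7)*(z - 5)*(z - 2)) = z^2 - 12*z + 35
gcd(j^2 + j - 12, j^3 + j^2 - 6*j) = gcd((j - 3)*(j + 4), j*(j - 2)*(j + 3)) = 1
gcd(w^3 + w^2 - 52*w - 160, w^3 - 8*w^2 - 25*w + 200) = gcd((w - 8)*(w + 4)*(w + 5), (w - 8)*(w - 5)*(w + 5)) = w^2 - 3*w - 40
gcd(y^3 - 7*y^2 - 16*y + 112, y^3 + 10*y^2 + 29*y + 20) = y + 4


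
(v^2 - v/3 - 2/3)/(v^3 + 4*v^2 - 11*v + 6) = (v + 2/3)/(v^2 + 5*v - 6)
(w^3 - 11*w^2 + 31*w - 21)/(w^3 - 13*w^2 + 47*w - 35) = (w - 3)/(w - 5)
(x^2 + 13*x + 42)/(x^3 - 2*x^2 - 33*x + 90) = (x + 7)/(x^2 - 8*x + 15)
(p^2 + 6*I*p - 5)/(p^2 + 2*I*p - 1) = (p + 5*I)/(p + I)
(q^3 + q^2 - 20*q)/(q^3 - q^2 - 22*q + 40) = q/(q - 2)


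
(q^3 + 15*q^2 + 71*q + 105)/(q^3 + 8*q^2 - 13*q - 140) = (q + 3)/(q - 4)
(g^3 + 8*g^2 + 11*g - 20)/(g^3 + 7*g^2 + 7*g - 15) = (g + 4)/(g + 3)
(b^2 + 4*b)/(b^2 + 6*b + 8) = b/(b + 2)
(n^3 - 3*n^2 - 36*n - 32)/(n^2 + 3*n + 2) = (n^2 - 4*n - 32)/(n + 2)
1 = 1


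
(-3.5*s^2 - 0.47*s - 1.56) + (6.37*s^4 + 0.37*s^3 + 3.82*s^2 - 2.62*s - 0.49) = 6.37*s^4 + 0.37*s^3 + 0.32*s^2 - 3.09*s - 2.05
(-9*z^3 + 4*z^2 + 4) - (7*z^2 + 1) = -9*z^3 - 3*z^2 + 3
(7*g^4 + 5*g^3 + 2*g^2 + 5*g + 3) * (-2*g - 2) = -14*g^5 - 24*g^4 - 14*g^3 - 14*g^2 - 16*g - 6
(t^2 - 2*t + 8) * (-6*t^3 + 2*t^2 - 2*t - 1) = -6*t^5 + 14*t^4 - 54*t^3 + 19*t^2 - 14*t - 8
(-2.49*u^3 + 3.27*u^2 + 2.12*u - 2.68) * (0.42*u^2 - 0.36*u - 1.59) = -1.0458*u^5 + 2.2698*u^4 + 3.6723*u^3 - 7.0881*u^2 - 2.406*u + 4.2612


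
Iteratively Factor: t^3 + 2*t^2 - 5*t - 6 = (t - 2)*(t^2 + 4*t + 3) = (t - 2)*(t + 1)*(t + 3)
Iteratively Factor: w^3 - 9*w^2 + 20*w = (w)*(w^2 - 9*w + 20) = w*(w - 4)*(w - 5)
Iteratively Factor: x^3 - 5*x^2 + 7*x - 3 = (x - 1)*(x^2 - 4*x + 3) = (x - 3)*(x - 1)*(x - 1)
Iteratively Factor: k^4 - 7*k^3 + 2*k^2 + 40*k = (k)*(k^3 - 7*k^2 + 2*k + 40) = k*(k - 5)*(k^2 - 2*k - 8) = k*(k - 5)*(k + 2)*(k - 4)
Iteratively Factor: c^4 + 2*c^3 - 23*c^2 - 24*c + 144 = (c + 4)*(c^3 - 2*c^2 - 15*c + 36) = (c - 3)*(c + 4)*(c^2 + c - 12) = (c - 3)^2*(c + 4)*(c + 4)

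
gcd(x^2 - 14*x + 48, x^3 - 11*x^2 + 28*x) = 1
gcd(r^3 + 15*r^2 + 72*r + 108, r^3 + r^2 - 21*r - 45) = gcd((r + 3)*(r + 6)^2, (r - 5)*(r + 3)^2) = r + 3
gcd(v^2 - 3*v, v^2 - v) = v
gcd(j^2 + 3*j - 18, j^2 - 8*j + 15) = j - 3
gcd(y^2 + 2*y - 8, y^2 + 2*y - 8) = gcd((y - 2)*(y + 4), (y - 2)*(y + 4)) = y^2 + 2*y - 8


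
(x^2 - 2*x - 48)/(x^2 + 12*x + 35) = (x^2 - 2*x - 48)/(x^2 + 12*x + 35)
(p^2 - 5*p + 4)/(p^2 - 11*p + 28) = (p - 1)/(p - 7)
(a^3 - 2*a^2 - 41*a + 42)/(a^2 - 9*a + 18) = (a^3 - 2*a^2 - 41*a + 42)/(a^2 - 9*a + 18)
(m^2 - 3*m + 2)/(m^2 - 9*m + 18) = (m^2 - 3*m + 2)/(m^2 - 9*m + 18)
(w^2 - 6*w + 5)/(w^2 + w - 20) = (w^2 - 6*w + 5)/(w^2 + w - 20)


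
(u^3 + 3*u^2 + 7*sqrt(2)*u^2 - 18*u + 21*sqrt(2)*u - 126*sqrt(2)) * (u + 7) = u^4 + 7*sqrt(2)*u^3 + 10*u^3 + 3*u^2 + 70*sqrt(2)*u^2 - 126*u + 21*sqrt(2)*u - 882*sqrt(2)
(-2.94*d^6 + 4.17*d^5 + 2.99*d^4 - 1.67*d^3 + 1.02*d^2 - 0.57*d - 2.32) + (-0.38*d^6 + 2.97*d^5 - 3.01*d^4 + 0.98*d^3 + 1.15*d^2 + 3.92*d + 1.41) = -3.32*d^6 + 7.14*d^5 - 0.0199999999999996*d^4 - 0.69*d^3 + 2.17*d^2 + 3.35*d - 0.91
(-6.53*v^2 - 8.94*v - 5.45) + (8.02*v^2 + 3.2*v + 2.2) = 1.49*v^2 - 5.74*v - 3.25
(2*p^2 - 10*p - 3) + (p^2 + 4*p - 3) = 3*p^2 - 6*p - 6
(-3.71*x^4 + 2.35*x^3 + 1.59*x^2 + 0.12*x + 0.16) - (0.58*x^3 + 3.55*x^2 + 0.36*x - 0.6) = -3.71*x^4 + 1.77*x^3 - 1.96*x^2 - 0.24*x + 0.76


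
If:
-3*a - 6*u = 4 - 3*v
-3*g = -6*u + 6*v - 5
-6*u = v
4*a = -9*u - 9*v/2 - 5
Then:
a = -32/25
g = 118/75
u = -1/150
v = 1/25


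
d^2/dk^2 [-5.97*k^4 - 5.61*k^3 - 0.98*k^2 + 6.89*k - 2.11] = -71.64*k^2 - 33.66*k - 1.96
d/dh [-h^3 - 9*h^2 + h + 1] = -3*h^2 - 18*h + 1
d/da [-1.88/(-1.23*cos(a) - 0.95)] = 2.3124*sin(a)/(1.23*cos(a) + 0.95)^2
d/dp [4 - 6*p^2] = -12*p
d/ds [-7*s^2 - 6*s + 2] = -14*s - 6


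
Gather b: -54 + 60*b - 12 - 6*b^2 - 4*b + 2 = -6*b^2 + 56*b - 64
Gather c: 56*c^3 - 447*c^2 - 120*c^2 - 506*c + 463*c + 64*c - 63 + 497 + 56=56*c^3 - 567*c^2 + 21*c + 490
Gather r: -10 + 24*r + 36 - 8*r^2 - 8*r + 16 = -8*r^2 + 16*r + 42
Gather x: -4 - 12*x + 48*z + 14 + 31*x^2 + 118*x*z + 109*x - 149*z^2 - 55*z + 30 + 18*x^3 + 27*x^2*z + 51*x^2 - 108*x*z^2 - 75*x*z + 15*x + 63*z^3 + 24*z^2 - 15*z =18*x^3 + x^2*(27*z + 82) + x*(-108*z^2 + 43*z + 112) + 63*z^3 - 125*z^2 - 22*z + 40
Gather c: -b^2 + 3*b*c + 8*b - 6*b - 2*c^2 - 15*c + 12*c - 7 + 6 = -b^2 + 2*b - 2*c^2 + c*(3*b - 3) - 1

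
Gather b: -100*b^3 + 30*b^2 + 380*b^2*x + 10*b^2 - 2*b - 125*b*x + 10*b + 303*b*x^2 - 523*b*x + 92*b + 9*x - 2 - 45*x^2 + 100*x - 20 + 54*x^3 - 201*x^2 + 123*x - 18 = -100*b^3 + b^2*(380*x + 40) + b*(303*x^2 - 648*x + 100) + 54*x^3 - 246*x^2 + 232*x - 40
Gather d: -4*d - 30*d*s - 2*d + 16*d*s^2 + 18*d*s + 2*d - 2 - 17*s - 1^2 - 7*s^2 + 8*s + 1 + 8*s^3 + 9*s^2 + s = d*(16*s^2 - 12*s - 4) + 8*s^3 + 2*s^2 - 8*s - 2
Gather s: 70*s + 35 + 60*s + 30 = 130*s + 65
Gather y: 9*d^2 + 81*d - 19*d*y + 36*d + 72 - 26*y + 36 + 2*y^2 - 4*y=9*d^2 + 117*d + 2*y^2 + y*(-19*d - 30) + 108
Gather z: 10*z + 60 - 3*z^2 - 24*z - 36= -3*z^2 - 14*z + 24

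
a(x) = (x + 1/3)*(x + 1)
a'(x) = 2*x + 4/3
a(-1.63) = 0.82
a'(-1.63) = -1.93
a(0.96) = 2.53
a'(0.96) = 3.25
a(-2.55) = 3.44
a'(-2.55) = -3.77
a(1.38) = 4.08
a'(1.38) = 4.09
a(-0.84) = -0.08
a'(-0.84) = -0.35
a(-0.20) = 0.11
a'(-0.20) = 0.93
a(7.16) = 61.15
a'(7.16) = 15.65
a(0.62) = 1.54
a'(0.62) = 2.57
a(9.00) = 93.33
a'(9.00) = 19.33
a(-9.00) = 69.33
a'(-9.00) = -16.67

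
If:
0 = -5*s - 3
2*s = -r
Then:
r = 6/5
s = -3/5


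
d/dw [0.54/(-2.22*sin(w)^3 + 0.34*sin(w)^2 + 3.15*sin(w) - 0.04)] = (3.5964*sin(w)^2 - 0.3672*sin(w) - 1.701)*cos(w)/(2.22*sin(w)^3 - 0.34*sin(w)^2 - 3.15*sin(w) + 0.04)^2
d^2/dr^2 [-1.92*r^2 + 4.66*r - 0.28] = -3.84000000000000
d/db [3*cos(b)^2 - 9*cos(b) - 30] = 3*(3 - 2*cos(b))*sin(b)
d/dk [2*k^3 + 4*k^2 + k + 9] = 6*k^2 + 8*k + 1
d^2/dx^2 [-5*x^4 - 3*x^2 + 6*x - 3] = -60*x^2 - 6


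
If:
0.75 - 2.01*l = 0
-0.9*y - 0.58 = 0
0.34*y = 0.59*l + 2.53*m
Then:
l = 0.37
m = -0.17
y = -0.64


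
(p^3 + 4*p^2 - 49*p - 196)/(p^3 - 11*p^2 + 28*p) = (p^2 + 11*p + 28)/(p*(p - 4))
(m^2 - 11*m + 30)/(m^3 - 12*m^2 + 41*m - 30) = 1/(m - 1)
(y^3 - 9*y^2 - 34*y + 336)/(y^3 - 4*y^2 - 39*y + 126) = (y - 8)/(y - 3)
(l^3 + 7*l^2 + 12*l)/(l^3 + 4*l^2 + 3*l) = (l + 4)/(l + 1)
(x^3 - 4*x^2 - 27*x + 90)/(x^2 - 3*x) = x - 1 - 30/x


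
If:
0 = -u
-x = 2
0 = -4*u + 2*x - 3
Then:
No Solution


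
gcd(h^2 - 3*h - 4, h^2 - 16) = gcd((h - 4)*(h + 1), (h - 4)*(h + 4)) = h - 4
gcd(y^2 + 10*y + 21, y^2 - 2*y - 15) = y + 3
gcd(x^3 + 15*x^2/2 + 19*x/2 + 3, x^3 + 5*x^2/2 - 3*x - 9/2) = x + 1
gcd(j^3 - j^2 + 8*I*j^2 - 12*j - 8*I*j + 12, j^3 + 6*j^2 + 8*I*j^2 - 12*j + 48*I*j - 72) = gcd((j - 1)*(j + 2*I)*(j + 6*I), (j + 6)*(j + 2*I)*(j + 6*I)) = j^2 + 8*I*j - 12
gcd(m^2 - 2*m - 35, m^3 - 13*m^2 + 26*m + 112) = m - 7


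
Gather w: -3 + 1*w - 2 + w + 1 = 2*w - 4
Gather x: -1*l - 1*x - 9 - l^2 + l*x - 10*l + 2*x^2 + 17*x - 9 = -l^2 - 11*l + 2*x^2 + x*(l + 16) - 18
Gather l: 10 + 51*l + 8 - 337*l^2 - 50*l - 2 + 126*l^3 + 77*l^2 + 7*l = 126*l^3 - 260*l^2 + 8*l + 16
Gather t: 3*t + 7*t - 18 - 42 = 10*t - 60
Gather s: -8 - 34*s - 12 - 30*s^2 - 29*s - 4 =-30*s^2 - 63*s - 24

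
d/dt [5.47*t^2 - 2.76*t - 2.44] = 10.94*t - 2.76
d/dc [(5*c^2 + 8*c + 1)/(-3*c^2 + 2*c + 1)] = 2*(17*c^2 + 8*c + 3)/(9*c^4 - 12*c^3 - 2*c^2 + 4*c + 1)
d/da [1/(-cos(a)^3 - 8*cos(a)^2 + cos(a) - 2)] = (-3*cos(a)^2 - 16*cos(a) + 1)*sin(a)/(sin(a)^2*cos(a) + 8*sin(a)^2 - 10)^2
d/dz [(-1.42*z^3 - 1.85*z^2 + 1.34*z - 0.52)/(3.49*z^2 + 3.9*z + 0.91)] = (-4.9558*z^4 - 11.076*z^3 - 15.7682*z^2 + 0.2626*z + 3.2474)/(12.1801*z^4 + 27.222*z^3 + 21.5618*z^2 + 7.098*z + 0.8281)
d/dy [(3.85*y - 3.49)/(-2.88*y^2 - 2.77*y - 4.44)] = (11.088*y^2 - 20.1024*y - 26.7613)/(8.2944*y^4 + 15.9552*y^3 + 33.2473*y^2 + 24.5976*y + 19.7136)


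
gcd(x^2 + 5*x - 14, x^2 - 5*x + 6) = x - 2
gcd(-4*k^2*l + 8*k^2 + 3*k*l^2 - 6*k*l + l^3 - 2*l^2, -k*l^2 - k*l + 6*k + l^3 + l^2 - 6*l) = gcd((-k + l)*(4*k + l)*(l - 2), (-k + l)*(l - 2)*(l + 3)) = k*l - 2*k - l^2 + 2*l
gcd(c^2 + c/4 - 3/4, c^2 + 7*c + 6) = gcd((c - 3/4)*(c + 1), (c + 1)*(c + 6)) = c + 1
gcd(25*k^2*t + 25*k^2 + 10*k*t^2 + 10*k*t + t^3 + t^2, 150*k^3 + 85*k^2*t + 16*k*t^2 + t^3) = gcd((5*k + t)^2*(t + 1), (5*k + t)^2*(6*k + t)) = 25*k^2 + 10*k*t + t^2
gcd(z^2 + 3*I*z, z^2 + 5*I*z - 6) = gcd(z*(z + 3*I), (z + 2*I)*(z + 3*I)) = z + 3*I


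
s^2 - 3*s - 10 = (s - 5)*(s + 2)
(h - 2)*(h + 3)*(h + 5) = h^3 + 6*h^2 - h - 30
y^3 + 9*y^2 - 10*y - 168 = (y - 4)*(y + 6)*(y + 7)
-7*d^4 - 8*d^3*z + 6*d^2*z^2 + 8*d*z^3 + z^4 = (-d + z)*(d + z)^2*(7*d + z)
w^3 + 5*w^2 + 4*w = w*(w + 1)*(w + 4)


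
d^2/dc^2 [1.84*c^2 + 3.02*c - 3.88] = 3.68000000000000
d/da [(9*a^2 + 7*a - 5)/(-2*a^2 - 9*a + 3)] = (-67*a^2 + 34*a - 24)/(4*a^4 + 36*a^3 + 69*a^2 - 54*a + 9)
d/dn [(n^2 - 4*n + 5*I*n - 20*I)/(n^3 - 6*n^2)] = (-n^3 + n^2*(8 - 10*I) + 6*n*(-4 + 15*I) - 240*I)/(n^3*(n^2 - 12*n + 36))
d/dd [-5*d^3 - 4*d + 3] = -15*d^2 - 4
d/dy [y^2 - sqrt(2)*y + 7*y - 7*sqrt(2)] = 2*y - sqrt(2) + 7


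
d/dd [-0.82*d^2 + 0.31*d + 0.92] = 0.31 - 1.64*d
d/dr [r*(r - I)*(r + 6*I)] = 3*r^2 + 10*I*r + 6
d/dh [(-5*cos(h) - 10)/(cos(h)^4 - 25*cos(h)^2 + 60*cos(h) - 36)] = 5*(-3*(1 - cos(2*h))^2/4 + 94*cos(h) + 19*cos(2*h)/2 - 2*cos(3*h) - 287/2)*sin(h)/(cos(h)^4 - 25*cos(h)^2 + 60*cos(h) - 36)^2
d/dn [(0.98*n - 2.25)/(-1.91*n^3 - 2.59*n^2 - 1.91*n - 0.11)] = (3.7436*n^3 - 10.3543*n^2 - 11.655*n - 4.4053)/(3.6481*n^6 + 9.8938*n^5 + 14.0043*n^4 + 10.314*n^3 + 4.2179*n^2 + 0.4202*n + 0.0121)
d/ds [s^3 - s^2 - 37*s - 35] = 3*s^2 - 2*s - 37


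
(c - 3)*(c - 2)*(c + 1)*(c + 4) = c^4 - 15*c^2 + 10*c + 24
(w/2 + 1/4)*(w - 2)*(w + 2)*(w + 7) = w^4/2 + 15*w^3/4 - w^2/4 - 15*w - 7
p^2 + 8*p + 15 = (p + 3)*(p + 5)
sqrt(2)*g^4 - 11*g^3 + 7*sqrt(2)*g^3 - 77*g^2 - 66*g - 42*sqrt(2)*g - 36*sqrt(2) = (g + 1)*(g + 6)*(g - 6*sqrt(2))*(sqrt(2)*g + 1)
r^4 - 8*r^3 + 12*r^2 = r^2*(r - 6)*(r - 2)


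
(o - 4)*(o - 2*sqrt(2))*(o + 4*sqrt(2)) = o^3 - 4*o^2 + 2*sqrt(2)*o^2 - 16*o - 8*sqrt(2)*o + 64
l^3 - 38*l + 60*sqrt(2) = (l - 3*sqrt(2))*(l - 2*sqrt(2))*(l + 5*sqrt(2))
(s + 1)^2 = s^2 + 2*s + 1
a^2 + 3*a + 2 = (a + 1)*(a + 2)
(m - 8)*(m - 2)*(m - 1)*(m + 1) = m^4 - 10*m^3 + 15*m^2 + 10*m - 16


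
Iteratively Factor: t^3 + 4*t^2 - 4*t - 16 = (t - 2)*(t^2 + 6*t + 8) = (t - 2)*(t + 4)*(t + 2)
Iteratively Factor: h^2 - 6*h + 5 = (h - 1)*(h - 5)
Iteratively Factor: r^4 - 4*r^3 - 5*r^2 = (r + 1)*(r^3 - 5*r^2) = r*(r + 1)*(r^2 - 5*r) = r*(r - 5)*(r + 1)*(r)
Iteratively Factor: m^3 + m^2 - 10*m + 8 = (m + 4)*(m^2 - 3*m + 2) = (m - 1)*(m + 4)*(m - 2)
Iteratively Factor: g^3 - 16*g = (g + 4)*(g^2 - 4*g) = (g - 4)*(g + 4)*(g)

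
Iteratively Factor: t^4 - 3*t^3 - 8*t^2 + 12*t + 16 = (t - 4)*(t^3 + t^2 - 4*t - 4) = (t - 4)*(t - 2)*(t^2 + 3*t + 2) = (t - 4)*(t - 2)*(t + 2)*(t + 1)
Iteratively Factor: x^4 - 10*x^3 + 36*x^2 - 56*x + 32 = (x - 2)*(x^3 - 8*x^2 + 20*x - 16) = (x - 2)^2*(x^2 - 6*x + 8) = (x - 4)*(x - 2)^2*(x - 2)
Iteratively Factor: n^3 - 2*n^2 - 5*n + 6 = (n - 1)*(n^2 - n - 6) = (n - 3)*(n - 1)*(n + 2)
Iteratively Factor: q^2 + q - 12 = (q - 3)*(q + 4)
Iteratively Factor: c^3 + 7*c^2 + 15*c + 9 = (c + 1)*(c^2 + 6*c + 9) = (c + 1)*(c + 3)*(c + 3)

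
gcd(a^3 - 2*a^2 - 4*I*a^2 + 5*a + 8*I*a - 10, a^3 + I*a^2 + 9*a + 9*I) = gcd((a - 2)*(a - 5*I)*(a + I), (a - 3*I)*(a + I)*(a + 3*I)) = a + I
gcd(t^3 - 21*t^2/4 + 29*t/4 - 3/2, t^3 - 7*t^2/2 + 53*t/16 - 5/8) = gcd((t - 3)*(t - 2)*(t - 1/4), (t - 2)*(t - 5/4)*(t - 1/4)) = t^2 - 9*t/4 + 1/2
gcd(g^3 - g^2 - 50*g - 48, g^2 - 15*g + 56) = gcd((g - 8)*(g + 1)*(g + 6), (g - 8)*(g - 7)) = g - 8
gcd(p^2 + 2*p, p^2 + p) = p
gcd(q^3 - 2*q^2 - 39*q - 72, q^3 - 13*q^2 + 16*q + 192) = q^2 - 5*q - 24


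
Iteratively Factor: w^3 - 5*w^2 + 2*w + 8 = (w - 4)*(w^2 - w - 2) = (w - 4)*(w + 1)*(w - 2)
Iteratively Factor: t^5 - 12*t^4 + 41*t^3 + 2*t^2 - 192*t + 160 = (t + 2)*(t^4 - 14*t^3 + 69*t^2 - 136*t + 80) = (t - 4)*(t + 2)*(t^3 - 10*t^2 + 29*t - 20) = (t - 5)*(t - 4)*(t + 2)*(t^2 - 5*t + 4) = (t - 5)*(t - 4)*(t - 1)*(t + 2)*(t - 4)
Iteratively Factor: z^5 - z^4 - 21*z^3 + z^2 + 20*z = (z)*(z^4 - z^3 - 21*z^2 + z + 20) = z*(z - 1)*(z^3 - 21*z - 20) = z*(z - 1)*(z + 4)*(z^2 - 4*z - 5) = z*(z - 5)*(z - 1)*(z + 4)*(z + 1)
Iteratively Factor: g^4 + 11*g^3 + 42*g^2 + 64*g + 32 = (g + 2)*(g^3 + 9*g^2 + 24*g + 16) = (g + 2)*(g + 4)*(g^2 + 5*g + 4) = (g + 1)*(g + 2)*(g + 4)*(g + 4)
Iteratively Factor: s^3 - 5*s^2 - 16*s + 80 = (s - 4)*(s^2 - s - 20) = (s - 5)*(s - 4)*(s + 4)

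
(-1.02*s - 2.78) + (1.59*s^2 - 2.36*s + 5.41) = 1.59*s^2 - 3.38*s + 2.63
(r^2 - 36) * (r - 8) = r^3 - 8*r^2 - 36*r + 288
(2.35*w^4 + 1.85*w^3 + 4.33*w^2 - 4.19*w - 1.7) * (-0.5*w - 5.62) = -1.175*w^5 - 14.132*w^4 - 12.562*w^3 - 22.2396*w^2 + 24.3978*w + 9.554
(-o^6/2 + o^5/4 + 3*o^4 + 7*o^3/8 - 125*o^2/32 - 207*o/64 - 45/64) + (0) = -o^6/2 + o^5/4 + 3*o^4 + 7*o^3/8 - 125*o^2/32 - 207*o/64 - 45/64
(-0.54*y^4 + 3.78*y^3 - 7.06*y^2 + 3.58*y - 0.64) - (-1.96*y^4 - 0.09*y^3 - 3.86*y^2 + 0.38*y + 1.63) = 1.42*y^4 + 3.87*y^3 - 3.2*y^2 + 3.2*y - 2.27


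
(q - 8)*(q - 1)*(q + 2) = q^3 - 7*q^2 - 10*q + 16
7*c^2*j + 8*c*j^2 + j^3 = j*(c + j)*(7*c + j)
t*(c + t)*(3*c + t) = 3*c^2*t + 4*c*t^2 + t^3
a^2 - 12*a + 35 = (a - 7)*(a - 5)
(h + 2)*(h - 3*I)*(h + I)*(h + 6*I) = h^4 + 2*h^3 + 4*I*h^3 + 15*h^2 + 8*I*h^2 + 30*h + 18*I*h + 36*I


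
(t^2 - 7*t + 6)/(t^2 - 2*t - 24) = (t - 1)/(t + 4)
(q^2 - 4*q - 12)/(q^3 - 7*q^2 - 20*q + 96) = (q^2 - 4*q - 12)/(q^3 - 7*q^2 - 20*q + 96)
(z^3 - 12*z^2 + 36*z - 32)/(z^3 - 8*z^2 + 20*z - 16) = (z - 8)/(z - 4)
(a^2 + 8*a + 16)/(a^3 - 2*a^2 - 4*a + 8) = (a^2 + 8*a + 16)/(a^3 - 2*a^2 - 4*a + 8)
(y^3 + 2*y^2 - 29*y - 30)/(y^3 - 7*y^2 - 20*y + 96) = (y^3 + 2*y^2 - 29*y - 30)/(y^3 - 7*y^2 - 20*y + 96)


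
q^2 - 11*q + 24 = (q - 8)*(q - 3)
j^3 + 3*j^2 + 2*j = j*(j + 1)*(j + 2)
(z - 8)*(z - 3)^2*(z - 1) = z^4 - 15*z^3 + 71*z^2 - 129*z + 72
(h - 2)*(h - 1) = h^2 - 3*h + 2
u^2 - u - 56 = (u - 8)*(u + 7)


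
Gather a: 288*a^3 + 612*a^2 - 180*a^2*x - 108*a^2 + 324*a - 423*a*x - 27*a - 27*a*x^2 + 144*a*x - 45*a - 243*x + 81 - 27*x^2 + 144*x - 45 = 288*a^3 + a^2*(504 - 180*x) + a*(-27*x^2 - 279*x + 252) - 27*x^2 - 99*x + 36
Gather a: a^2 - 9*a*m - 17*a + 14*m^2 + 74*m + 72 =a^2 + a*(-9*m - 17) + 14*m^2 + 74*m + 72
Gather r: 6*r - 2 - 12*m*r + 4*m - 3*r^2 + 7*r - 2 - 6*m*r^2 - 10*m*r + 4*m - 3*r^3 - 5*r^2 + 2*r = 8*m - 3*r^3 + r^2*(-6*m - 8) + r*(15 - 22*m) - 4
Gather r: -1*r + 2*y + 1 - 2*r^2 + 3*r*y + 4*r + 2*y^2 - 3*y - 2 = -2*r^2 + r*(3*y + 3) + 2*y^2 - y - 1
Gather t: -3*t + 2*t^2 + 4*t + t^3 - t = t^3 + 2*t^2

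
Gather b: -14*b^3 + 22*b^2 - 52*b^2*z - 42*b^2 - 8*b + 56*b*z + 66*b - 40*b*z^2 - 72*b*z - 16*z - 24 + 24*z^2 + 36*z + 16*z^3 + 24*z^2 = -14*b^3 + b^2*(-52*z - 20) + b*(-40*z^2 - 16*z + 58) + 16*z^3 + 48*z^2 + 20*z - 24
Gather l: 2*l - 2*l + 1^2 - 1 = 0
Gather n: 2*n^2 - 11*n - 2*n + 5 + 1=2*n^2 - 13*n + 6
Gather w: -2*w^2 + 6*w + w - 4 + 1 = -2*w^2 + 7*w - 3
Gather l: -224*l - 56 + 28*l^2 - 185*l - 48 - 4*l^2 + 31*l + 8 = 24*l^2 - 378*l - 96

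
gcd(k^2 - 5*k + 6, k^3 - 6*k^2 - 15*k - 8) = 1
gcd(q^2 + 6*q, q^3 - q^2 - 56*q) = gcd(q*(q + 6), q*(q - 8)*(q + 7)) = q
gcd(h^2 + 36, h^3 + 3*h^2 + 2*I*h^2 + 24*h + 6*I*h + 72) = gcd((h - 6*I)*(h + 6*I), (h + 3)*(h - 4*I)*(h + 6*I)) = h + 6*I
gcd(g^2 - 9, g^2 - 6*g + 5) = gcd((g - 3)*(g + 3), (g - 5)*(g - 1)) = 1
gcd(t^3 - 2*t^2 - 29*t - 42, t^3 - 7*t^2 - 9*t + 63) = t^2 - 4*t - 21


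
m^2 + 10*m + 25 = (m + 5)^2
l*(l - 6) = l^2 - 6*l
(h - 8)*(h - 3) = h^2 - 11*h + 24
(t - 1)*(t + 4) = t^2 + 3*t - 4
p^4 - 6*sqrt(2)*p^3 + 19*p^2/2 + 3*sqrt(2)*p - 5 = (p - 5*sqrt(2))*(p - sqrt(2))*(p - sqrt(2)/2)*(p + sqrt(2)/2)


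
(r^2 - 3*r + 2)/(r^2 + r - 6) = (r - 1)/(r + 3)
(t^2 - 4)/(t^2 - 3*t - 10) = (t - 2)/(t - 5)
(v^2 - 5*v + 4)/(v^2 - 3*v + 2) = (v - 4)/(v - 2)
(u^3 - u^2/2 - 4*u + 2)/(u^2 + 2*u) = u - 5/2 + 1/u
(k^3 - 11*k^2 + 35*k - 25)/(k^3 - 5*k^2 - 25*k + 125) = (k - 1)/(k + 5)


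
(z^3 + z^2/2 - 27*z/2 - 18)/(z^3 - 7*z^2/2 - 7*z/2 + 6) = (z + 3)/(z - 1)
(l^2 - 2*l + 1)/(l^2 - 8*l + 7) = (l - 1)/(l - 7)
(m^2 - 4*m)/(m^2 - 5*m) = (m - 4)/(m - 5)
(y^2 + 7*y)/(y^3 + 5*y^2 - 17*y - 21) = y/(y^2 - 2*y - 3)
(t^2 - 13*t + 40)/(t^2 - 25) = (t - 8)/(t + 5)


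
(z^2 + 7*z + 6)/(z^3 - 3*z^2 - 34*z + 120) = (z + 1)/(z^2 - 9*z + 20)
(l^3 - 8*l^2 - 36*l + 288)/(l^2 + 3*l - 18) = (l^2 - 14*l + 48)/(l - 3)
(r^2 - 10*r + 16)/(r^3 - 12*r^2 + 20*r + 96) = (r - 2)/(r^2 - 4*r - 12)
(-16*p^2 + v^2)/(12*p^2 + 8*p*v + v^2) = (-16*p^2 + v^2)/(12*p^2 + 8*p*v + v^2)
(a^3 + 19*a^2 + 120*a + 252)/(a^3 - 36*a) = (a^2 + 13*a + 42)/(a*(a - 6))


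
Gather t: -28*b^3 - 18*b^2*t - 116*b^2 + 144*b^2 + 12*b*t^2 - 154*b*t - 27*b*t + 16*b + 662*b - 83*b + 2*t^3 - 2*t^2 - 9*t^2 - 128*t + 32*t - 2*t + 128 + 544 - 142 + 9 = -28*b^3 + 28*b^2 + 595*b + 2*t^3 + t^2*(12*b - 11) + t*(-18*b^2 - 181*b - 98) + 539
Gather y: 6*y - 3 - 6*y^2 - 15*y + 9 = -6*y^2 - 9*y + 6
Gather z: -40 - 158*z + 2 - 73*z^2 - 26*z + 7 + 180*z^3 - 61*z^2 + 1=180*z^3 - 134*z^2 - 184*z - 30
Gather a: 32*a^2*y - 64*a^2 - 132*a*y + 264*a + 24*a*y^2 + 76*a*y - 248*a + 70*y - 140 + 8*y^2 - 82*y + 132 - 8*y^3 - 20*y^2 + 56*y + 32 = a^2*(32*y - 64) + a*(24*y^2 - 56*y + 16) - 8*y^3 - 12*y^2 + 44*y + 24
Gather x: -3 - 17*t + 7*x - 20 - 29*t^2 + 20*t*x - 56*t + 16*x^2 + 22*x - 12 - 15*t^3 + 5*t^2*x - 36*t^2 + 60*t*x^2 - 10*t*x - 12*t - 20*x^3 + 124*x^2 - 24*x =-15*t^3 - 65*t^2 - 85*t - 20*x^3 + x^2*(60*t + 140) + x*(5*t^2 + 10*t + 5) - 35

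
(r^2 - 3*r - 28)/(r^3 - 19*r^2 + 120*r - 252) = (r + 4)/(r^2 - 12*r + 36)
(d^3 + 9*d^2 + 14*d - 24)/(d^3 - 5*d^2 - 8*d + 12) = (d^2 + 10*d + 24)/(d^2 - 4*d - 12)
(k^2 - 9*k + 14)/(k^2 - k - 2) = (k - 7)/(k + 1)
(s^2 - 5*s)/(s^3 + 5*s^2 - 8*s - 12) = s*(s - 5)/(s^3 + 5*s^2 - 8*s - 12)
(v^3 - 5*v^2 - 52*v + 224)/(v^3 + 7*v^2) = 1 - 12/v + 32/v^2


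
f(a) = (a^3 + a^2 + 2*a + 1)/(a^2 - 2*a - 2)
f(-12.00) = -9.68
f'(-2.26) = 0.56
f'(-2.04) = 0.51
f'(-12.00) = 0.95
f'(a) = (2 - 2*a)*(a^3 + a^2 + 2*a + 1)/(a^2 - 2*a - 2)^2 + (3*a^2 + 2*a + 2)/(a^2 - 2*a - 2) = (a^4 - 4*a^3 - 10*a^2 - 6*a - 2)/(a^4 - 4*a^3 + 8*a + 4)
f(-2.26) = -1.31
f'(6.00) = 0.07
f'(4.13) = -4.07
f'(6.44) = 0.28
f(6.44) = 12.12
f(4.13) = 14.24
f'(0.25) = -0.70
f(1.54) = -3.73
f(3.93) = 15.22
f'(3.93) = -5.91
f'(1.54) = -5.99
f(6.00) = 12.05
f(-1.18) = -0.92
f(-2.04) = -1.19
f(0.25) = -0.65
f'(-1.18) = -0.11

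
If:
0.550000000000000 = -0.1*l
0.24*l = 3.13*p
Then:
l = -5.50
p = -0.42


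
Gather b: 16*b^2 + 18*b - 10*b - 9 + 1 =16*b^2 + 8*b - 8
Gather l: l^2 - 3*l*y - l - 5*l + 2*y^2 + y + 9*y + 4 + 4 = l^2 + l*(-3*y - 6) + 2*y^2 + 10*y + 8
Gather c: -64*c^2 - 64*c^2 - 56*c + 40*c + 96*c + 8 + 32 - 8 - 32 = -128*c^2 + 80*c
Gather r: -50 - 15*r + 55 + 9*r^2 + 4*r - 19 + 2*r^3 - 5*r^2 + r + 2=2*r^3 + 4*r^2 - 10*r - 12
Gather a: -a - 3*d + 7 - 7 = -a - 3*d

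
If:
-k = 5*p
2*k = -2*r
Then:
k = -r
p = r/5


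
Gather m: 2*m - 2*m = 0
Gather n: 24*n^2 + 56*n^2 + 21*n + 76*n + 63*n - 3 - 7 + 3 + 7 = 80*n^2 + 160*n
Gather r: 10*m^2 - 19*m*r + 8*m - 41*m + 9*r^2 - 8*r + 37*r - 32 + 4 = 10*m^2 - 33*m + 9*r^2 + r*(29 - 19*m) - 28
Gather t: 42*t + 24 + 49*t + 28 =91*t + 52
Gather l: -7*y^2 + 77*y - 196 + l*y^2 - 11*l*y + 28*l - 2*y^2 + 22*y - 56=l*(y^2 - 11*y + 28) - 9*y^2 + 99*y - 252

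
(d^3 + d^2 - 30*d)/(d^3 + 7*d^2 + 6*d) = (d - 5)/(d + 1)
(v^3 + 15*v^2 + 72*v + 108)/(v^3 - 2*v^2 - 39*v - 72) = (v^2 + 12*v + 36)/(v^2 - 5*v - 24)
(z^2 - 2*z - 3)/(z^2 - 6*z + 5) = (z^2 - 2*z - 3)/(z^2 - 6*z + 5)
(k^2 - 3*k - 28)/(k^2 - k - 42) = (k + 4)/(k + 6)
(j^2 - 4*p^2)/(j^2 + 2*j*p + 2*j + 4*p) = (j - 2*p)/(j + 2)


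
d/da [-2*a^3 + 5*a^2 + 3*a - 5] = -6*a^2 + 10*a + 3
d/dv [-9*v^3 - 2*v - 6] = -27*v^2 - 2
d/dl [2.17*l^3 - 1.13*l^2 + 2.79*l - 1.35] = 6.51*l^2 - 2.26*l + 2.79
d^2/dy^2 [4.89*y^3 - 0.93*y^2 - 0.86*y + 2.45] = 29.34*y - 1.86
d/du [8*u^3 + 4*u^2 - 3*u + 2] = 24*u^2 + 8*u - 3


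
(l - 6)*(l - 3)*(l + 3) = l^3 - 6*l^2 - 9*l + 54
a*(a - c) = a^2 - a*c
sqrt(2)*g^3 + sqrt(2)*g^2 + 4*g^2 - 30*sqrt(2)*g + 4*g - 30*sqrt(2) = (g - 3*sqrt(2))*(g + 5*sqrt(2))*(sqrt(2)*g + sqrt(2))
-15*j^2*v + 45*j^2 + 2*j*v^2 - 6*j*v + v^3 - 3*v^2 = (-3*j + v)*(5*j + v)*(v - 3)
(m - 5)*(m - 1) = m^2 - 6*m + 5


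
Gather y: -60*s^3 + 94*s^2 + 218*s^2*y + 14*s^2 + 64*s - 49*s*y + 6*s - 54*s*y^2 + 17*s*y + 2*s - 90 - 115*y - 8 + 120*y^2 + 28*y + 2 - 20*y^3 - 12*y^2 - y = -60*s^3 + 108*s^2 + 72*s - 20*y^3 + y^2*(108 - 54*s) + y*(218*s^2 - 32*s - 88) - 96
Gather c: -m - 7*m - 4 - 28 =-8*m - 32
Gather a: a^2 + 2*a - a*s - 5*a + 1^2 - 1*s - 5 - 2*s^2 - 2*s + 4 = a^2 + a*(-s - 3) - 2*s^2 - 3*s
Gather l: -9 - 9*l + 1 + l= -8*l - 8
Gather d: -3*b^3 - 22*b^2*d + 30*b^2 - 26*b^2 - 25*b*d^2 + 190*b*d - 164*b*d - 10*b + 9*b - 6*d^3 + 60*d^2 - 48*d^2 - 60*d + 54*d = -3*b^3 + 4*b^2 - b - 6*d^3 + d^2*(12 - 25*b) + d*(-22*b^2 + 26*b - 6)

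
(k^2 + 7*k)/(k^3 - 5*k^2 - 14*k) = (k + 7)/(k^2 - 5*k - 14)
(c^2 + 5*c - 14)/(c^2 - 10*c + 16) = (c + 7)/(c - 8)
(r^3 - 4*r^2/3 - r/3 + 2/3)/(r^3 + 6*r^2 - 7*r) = (3*r^2 - r - 2)/(3*r*(r + 7))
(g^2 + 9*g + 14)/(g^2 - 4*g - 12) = (g + 7)/(g - 6)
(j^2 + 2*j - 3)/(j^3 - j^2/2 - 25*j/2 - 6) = 2*(j - 1)/(2*j^2 - 7*j - 4)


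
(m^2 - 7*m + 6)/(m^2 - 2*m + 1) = (m - 6)/(m - 1)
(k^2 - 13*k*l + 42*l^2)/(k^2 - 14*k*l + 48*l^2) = (k - 7*l)/(k - 8*l)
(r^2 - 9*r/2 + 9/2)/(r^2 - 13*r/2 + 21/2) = (2*r - 3)/(2*r - 7)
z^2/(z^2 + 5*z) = z/(z + 5)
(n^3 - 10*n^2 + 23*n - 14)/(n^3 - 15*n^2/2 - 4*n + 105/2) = 2*(n^2 - 3*n + 2)/(2*n^2 - n - 15)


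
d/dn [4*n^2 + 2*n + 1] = 8*n + 2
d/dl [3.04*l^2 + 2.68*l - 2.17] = 6.08*l + 2.68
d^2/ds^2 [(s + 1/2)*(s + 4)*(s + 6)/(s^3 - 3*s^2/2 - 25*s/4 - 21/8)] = 24*(64*s^3 + 468*s^2 + 72*s + 771)/(64*s^6 - 384*s^5 - 240*s^4 + 3520*s^3 + 1260*s^2 - 10584*s - 9261)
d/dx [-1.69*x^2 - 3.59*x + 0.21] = -3.38*x - 3.59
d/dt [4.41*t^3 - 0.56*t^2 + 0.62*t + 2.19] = 13.23*t^2 - 1.12*t + 0.62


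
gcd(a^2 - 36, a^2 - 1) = 1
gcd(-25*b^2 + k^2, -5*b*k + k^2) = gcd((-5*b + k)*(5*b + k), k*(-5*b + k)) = 5*b - k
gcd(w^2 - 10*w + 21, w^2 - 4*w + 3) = w - 3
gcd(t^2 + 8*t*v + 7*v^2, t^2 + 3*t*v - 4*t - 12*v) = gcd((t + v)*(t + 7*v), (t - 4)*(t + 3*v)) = 1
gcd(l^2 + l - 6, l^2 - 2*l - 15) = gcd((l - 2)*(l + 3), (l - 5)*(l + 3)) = l + 3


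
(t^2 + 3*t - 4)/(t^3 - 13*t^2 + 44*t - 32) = (t + 4)/(t^2 - 12*t + 32)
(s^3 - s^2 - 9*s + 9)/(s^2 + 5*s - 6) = (s^2 - 9)/(s + 6)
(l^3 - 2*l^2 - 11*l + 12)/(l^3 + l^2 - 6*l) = (l^2 - 5*l + 4)/(l*(l - 2))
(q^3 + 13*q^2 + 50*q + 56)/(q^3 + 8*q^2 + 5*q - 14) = (q + 4)/(q - 1)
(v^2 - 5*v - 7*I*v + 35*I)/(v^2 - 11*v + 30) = (v - 7*I)/(v - 6)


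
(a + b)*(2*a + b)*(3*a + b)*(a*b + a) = 6*a^4*b + 6*a^4 + 11*a^3*b^2 + 11*a^3*b + 6*a^2*b^3 + 6*a^2*b^2 + a*b^4 + a*b^3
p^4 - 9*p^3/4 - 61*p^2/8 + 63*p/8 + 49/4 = (p - 7/2)*(p - 7/4)*(p + 1)*(p + 2)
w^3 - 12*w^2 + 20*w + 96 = (w - 8)*(w - 6)*(w + 2)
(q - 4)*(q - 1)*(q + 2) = q^3 - 3*q^2 - 6*q + 8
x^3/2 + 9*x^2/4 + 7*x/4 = x*(x/2 + 1/2)*(x + 7/2)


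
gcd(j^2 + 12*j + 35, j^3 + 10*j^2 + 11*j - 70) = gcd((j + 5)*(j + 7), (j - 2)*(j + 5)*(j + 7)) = j^2 + 12*j + 35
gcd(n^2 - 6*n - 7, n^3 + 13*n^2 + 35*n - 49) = 1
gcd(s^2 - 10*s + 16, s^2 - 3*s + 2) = s - 2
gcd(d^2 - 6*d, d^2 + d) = d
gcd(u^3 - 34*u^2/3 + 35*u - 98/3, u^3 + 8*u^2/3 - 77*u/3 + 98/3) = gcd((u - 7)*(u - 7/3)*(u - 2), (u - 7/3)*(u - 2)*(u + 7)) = u^2 - 13*u/3 + 14/3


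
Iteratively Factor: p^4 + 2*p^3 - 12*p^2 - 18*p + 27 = (p + 3)*(p^3 - p^2 - 9*p + 9) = (p + 3)^2*(p^2 - 4*p + 3) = (p - 1)*(p + 3)^2*(p - 3)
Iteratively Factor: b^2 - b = (b)*(b - 1)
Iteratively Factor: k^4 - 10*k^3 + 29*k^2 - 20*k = (k - 4)*(k^3 - 6*k^2 + 5*k) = k*(k - 4)*(k^2 - 6*k + 5) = k*(k - 5)*(k - 4)*(k - 1)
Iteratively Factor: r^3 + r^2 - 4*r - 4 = (r + 2)*(r^2 - r - 2) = (r - 2)*(r + 2)*(r + 1)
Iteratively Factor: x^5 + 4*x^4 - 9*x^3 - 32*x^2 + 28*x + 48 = (x - 2)*(x^4 + 6*x^3 + 3*x^2 - 26*x - 24) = (x - 2)^2*(x^3 + 8*x^2 + 19*x + 12) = (x - 2)^2*(x + 3)*(x^2 + 5*x + 4) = (x - 2)^2*(x + 1)*(x + 3)*(x + 4)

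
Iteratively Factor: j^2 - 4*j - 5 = (j - 5)*(j + 1)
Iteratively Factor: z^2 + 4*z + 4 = (z + 2)*(z + 2)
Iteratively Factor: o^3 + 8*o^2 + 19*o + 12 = (o + 3)*(o^2 + 5*o + 4) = (o + 1)*(o + 3)*(o + 4)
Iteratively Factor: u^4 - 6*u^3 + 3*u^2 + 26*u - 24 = (u - 4)*(u^3 - 2*u^2 - 5*u + 6) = (u - 4)*(u - 1)*(u^2 - u - 6) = (u - 4)*(u - 1)*(u + 2)*(u - 3)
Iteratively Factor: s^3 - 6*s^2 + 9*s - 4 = (s - 4)*(s^2 - 2*s + 1) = (s - 4)*(s - 1)*(s - 1)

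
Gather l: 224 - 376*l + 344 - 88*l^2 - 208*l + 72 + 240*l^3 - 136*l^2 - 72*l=240*l^3 - 224*l^2 - 656*l + 640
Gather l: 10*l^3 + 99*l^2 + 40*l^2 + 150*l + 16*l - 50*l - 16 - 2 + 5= 10*l^3 + 139*l^2 + 116*l - 13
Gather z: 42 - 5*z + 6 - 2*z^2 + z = -2*z^2 - 4*z + 48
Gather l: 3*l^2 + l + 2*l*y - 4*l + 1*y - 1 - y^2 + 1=3*l^2 + l*(2*y - 3) - y^2 + y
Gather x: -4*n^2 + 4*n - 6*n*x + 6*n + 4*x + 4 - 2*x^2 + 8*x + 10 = -4*n^2 + 10*n - 2*x^2 + x*(12 - 6*n) + 14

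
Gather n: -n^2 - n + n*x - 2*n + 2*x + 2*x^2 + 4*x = -n^2 + n*(x - 3) + 2*x^2 + 6*x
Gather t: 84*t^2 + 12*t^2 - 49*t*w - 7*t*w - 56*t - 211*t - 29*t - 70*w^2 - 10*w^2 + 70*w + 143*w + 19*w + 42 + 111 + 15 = 96*t^2 + t*(-56*w - 296) - 80*w^2 + 232*w + 168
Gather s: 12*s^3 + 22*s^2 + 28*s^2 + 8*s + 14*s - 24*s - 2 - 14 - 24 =12*s^3 + 50*s^2 - 2*s - 40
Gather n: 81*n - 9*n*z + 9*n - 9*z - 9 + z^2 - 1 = n*(90 - 9*z) + z^2 - 9*z - 10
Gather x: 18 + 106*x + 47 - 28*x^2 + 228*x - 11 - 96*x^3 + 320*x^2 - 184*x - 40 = -96*x^3 + 292*x^2 + 150*x + 14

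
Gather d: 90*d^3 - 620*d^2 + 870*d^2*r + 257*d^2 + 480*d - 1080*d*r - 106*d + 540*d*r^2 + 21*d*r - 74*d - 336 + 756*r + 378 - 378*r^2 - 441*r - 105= 90*d^3 + d^2*(870*r - 363) + d*(540*r^2 - 1059*r + 300) - 378*r^2 + 315*r - 63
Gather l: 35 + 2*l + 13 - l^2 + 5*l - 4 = -l^2 + 7*l + 44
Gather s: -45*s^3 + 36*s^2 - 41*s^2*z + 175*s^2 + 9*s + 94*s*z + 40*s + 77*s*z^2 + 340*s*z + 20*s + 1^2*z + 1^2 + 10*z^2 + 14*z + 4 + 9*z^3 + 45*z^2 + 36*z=-45*s^3 + s^2*(211 - 41*z) + s*(77*z^2 + 434*z + 69) + 9*z^3 + 55*z^2 + 51*z + 5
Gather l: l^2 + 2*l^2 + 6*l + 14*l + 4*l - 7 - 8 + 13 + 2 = 3*l^2 + 24*l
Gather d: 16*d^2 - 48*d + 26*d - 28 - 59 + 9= 16*d^2 - 22*d - 78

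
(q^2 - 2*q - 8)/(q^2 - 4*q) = (q + 2)/q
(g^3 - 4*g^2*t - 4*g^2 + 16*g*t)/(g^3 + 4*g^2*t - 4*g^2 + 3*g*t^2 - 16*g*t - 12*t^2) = g*(g - 4*t)/(g^2 + 4*g*t + 3*t^2)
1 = 1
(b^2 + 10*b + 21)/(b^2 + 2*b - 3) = (b + 7)/(b - 1)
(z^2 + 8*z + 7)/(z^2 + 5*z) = (z^2 + 8*z + 7)/(z*(z + 5))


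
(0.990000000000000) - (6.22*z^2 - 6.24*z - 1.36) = -6.22*z^2 + 6.24*z + 2.35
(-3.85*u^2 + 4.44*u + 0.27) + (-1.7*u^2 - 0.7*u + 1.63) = -5.55*u^2 + 3.74*u + 1.9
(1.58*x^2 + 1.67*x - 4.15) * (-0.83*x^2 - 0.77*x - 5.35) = -1.3114*x^4 - 2.6027*x^3 - 6.2944*x^2 - 5.739*x + 22.2025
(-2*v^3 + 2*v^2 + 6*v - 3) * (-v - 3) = 2*v^4 + 4*v^3 - 12*v^2 - 15*v + 9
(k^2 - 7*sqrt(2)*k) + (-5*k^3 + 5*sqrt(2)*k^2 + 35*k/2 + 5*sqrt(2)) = -5*k^3 + k^2 + 5*sqrt(2)*k^2 - 7*sqrt(2)*k + 35*k/2 + 5*sqrt(2)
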